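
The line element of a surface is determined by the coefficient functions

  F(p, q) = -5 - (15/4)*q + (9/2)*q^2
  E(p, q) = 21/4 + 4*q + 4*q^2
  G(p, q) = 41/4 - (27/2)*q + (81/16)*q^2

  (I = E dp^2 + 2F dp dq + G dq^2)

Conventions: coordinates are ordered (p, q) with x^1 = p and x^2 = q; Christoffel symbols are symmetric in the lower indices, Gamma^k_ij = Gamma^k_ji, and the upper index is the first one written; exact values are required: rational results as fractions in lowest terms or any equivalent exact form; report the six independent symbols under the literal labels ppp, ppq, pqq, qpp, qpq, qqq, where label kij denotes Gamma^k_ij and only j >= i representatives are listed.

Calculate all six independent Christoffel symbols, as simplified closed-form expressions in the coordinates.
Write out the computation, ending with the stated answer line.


E = 21/4 + 4*q + 4*q^2; F = -5 - (15/4)*q + (9/2)*q^2; G = 41/4 - (27/2)*q + (81/16)*q^2
Gamma^k_ij = (1/2) g^{kl} (d_i g_jl + d_j g_il - d_l g_ij), with g^inv = (1/(EG-F^2)) [[G, -F], [-F, E]]
first partials: E_p = 0, E_q = 4 + 8*q, F_p = 0, F_q = -15/4 + 9*q, G_p = 0, G_q = -27/2 + (81/8)*q
D = EG - F^2 = 461/16 - (539/8)*q + (2849/64)*q^2
expanded: Gamma^p_pp = (G E_p - 2F F_p + F E_q)/(2D), Gamma^p_pq = (G E_q - F G_p)/(2D), Gamma^p_qq = (2G F_q - G G_p - F G_q)/(2D), Gamma^q_pp = (2E F_p - E E_q - F E_p)/(2D), Gamma^q_pq = (E G_p - F E_q)/(2D), Gamma^q_qq = (E G_q - 2F F_q + F G_p)/(2D); substitute and cancel common factors

Answer: Gamma_ppp = (1152*q^3 - 384*q^2 - 1760*q - 640)/(2849*q^2 - 4312*q + 1844), Gamma_ppq = (1296*q^3 - 2808*q^2 + 896*q + 1312)/(2849*q^2 - 4312*q + 1844), Gamma_pqq = (1458*q^3 - 5832*q^2 + 9144*q - 4620)/(2849*q^2 - 4312*q + 1844), Gamma_qpp = (-1024*q^3 - 1536*q^2 - 1856*q - 672)/(2849*q^2 - 4312*q + 1844), Gamma_qpq = (-1152*q^3 + 384*q^2 + 1760*q + 640)/(2849*q^2 - 4312*q + 1844), Gamma_qqq = (-1296*q^3 + 2808*q^2 + 1953*q - 3468)/(2849*q^2 - 4312*q + 1844)


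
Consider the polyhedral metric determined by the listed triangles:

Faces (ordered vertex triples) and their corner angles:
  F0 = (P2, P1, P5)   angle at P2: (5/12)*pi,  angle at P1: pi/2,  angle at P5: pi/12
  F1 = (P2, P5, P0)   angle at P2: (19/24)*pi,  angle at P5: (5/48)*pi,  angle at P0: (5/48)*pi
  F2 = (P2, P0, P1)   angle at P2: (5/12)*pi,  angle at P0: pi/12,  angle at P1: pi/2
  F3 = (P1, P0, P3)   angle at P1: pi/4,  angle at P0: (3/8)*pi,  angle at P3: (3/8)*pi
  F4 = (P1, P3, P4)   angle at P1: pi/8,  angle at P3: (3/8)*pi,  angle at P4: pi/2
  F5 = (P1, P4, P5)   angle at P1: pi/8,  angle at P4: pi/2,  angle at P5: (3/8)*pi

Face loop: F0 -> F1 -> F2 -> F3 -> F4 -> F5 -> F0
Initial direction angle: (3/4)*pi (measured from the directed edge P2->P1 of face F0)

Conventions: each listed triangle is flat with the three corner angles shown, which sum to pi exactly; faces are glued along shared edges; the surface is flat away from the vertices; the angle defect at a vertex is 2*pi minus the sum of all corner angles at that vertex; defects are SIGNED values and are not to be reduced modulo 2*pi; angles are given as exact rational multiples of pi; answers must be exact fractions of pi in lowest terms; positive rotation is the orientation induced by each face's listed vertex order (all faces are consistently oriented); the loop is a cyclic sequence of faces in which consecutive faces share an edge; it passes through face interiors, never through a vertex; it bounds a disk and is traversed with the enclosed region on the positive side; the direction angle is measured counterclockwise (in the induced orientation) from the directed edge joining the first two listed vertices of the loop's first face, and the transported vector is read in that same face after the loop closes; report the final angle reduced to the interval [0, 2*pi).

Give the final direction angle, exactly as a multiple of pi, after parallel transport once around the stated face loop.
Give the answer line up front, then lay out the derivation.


Answer: final direction angle = (13/8)*pi

enclosed vertex P1: corner angles sum to (3/2)*pi, defect = 2*pi - (3/2)*pi = pi/2
enclosed vertex P2: corner angles sum to (13/8)*pi, defect = 2*pi - (13/8)*pi = (3/8)*pi
the rotation equals the total enclosed defect, so the final angle is initial + defects (mod 2*pi)
final angle = (3/4)*pi + (7/8)*pi = (13/8)*pi (mod 2*pi)


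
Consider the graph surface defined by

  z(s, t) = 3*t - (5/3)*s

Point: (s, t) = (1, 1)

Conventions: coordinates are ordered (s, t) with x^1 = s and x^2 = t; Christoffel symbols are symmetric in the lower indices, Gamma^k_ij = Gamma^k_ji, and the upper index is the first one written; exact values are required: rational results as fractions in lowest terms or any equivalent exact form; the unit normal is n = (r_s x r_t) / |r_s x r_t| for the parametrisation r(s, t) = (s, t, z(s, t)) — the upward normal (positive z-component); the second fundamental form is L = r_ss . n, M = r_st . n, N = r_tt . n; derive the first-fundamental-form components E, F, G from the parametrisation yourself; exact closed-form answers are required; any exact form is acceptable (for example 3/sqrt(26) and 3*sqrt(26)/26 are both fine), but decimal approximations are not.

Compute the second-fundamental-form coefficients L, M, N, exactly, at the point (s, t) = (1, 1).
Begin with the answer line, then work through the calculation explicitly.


Answer: L = 0, M = 0, N = 0

z_s = -5/3, z_t = 3, z_ss = 0, z_st = 0, z_tt = 0
E = 34/9, F = -5, G = 10; answer radicand W^2 = 115/9
unnormalised second-form numerators: l = 0, m = 0, n = 0; L = l/sqrt(115/9), and similarly M = m/sqrt(W^2), N = n/sqrt(W^2)


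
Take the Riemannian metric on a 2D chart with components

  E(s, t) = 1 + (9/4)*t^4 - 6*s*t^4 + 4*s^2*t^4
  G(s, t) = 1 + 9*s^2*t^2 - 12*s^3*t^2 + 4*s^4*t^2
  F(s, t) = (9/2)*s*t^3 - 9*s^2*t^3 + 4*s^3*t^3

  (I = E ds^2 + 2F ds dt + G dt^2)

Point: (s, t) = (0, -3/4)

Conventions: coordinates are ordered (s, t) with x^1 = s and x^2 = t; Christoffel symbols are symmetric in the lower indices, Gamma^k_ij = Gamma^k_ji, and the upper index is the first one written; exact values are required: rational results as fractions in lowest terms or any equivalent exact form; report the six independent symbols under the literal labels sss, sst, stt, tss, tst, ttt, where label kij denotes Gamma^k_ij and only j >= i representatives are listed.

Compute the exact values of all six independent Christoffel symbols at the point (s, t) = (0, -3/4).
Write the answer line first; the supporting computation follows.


Answer: Gamma_sss = -972/1753, Gamma_sst = -1944/1753, Gamma_stt = 0, Gamma_tss = 0, Gamma_tst = 0, Gamma_ttt = 0

E = 1753/1024, F = 0, G = 1 at the point
E_s = -243/128, E_t = -243/64, F_s = -243/128, F_t = 0, G_s = 0, G_t = 0
EG - F^2 = 1753/1024;  g^inv = (1024/1753) * [[1, 0], [0, 1753/1024]]
first-kind symbols [ij,l] = (1/2)(d_i g_jl + d_j g_il - d_l g_ij): [ss,s] = E_s/2 = -243/256, [ss,t] = F_s - E_t/2 = 0, [st,s] = E_t/2 = -243/128, [st,t] = G_s/2 = 0, [tt,s] = F_t - G_s/2 = 0, [tt,t] = G_t/2 = 0
Gamma^s_ij = (G*[ij,s] - F*[ij,t])/(EG - F^2), Gamma^t_ij = (E*[ij,t] - F*[ij,s])/(EG - F^2)


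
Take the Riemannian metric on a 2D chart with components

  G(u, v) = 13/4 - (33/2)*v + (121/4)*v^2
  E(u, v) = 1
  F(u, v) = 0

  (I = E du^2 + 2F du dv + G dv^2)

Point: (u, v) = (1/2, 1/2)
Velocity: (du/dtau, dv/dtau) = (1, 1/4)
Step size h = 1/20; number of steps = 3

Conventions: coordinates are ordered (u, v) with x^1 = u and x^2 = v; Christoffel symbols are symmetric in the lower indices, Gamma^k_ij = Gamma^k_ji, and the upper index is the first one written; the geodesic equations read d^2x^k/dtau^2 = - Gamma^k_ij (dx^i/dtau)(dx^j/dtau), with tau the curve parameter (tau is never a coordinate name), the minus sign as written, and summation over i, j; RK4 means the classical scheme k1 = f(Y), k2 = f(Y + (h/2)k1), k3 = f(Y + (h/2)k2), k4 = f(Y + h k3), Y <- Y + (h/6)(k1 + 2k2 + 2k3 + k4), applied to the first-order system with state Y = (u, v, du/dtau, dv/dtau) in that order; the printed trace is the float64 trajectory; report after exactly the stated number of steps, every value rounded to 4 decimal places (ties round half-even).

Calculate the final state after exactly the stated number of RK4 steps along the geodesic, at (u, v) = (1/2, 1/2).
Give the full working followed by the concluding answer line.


f(Y) = (du/dtau, dv/dtau, -Gamma^u_ij Y'^i Y'^j, -Gamma^v_ij Y'^i Y'^j) with the Gammas evaluated at the stage position; h = 0.050000; intermediate values shown to 6 dp
step 0: u = 0.5000, v = 0.5000, du/dtau = 1.0000, dv/dtau = 0.2500
step 1:
  k1: at (u, v) = (0.500000, 0.500000), (du/dtau, dv/dtau) = (1.000000, 0.250000); Gamma_uuu = 0.000000, Gamma_uuv = 0.000000, Gamma_uvv = 0.000000, Gamma_vuu = 0.000000, Gamma_vuv = 0.000000, Gamma_vvv = 2.682927; k1 = (1.000000, 0.250000, 0.000000, -0.167683)
  k2: at (u, v) = (0.525000, 0.506250), (du/dtau, dv/dtau) = (1.000000, 0.245808); Gamma_uuu = 0.000000, Gamma_uuv = 0.000000, Gamma_uvv = 0.000000, Gamma_vuu = 0.000000, Gamma_vuv = 0.000000, Gamma_vvv = 2.666067; k2 = (1.000000, 0.245808, 0.000000, -0.161088)
  k3: at (u, v) = (0.525000, 0.506145), (du/dtau, dv/dtau) = (1.000000, 0.245973); Gamma_uuu = 0.000000, Gamma_uuv = 0.000000, Gamma_uvv = 0.000000, Gamma_vuu = 0.000000, Gamma_vuv = 0.000000, Gamma_vvv = 2.666360; k3 = (1.000000, 0.245973, 0.000000, -0.161322)
  k4: at (u, v) = (0.550000, 0.512299), (du/dtau, dv/dtau) = (1.000000, 0.241934); Gamma_uuu = 0.000000, Gamma_uuv = 0.000000, Gamma_uvv = 0.000000, Gamma_vuu = 0.000000, Gamma_vuv = 0.000000, Gamma_vvv = 2.648594; k4 = (1.000000, 0.241934, 0.000000, -0.155028)
  Y <- Y + (h/6)(k1 + 2k2 + 2k3 + k4): u = 0.5500, v = 0.5123, du/dtau = 1.0000, dv/dtau = 0.2419
step 2:
  k1: at (u, v) = (0.550000, 0.512296), (du/dtau, dv/dtau) = (1.000000, 0.241937); Gamma_uuu = 0.000000, Gamma_uuv = 0.000000, Gamma_uvv = 0.000000, Gamma_vuu = 0.000000, Gamma_vuv = 0.000000, Gamma_vvv = 2.648602; k1 = (1.000000, 0.241937, 0.000000, -0.155032)
  k2: at (u, v) = (0.575000, 0.518344), (du/dtau, dv/dtau) = (1.000000, 0.238061); Gamma_uuu = 0.000000, Gamma_uuv = 0.000000, Gamma_uvv = 0.000000, Gamma_vuu = 0.000000, Gamma_vuv = 0.000000, Gamma_vvv = 2.630139; k2 = (1.000000, 0.238061, 0.000000, -0.149059)
  k3: at (u, v) = (0.575000, 0.518247), (du/dtau, dv/dtau) = (1.000000, 0.238211); Gamma_uuu = 0.000000, Gamma_uuv = 0.000000, Gamma_uvv = 0.000000, Gamma_vuu = 0.000000, Gamma_vuv = 0.000000, Gamma_vvv = 2.630442; k3 = (1.000000, 0.238211, 0.000000, -0.149263)
  k4: at (u, v) = (0.600000, 0.524206), (du/dtau, dv/dtau) = (1.000000, 0.234474); Gamma_uuu = 0.000000, Gamma_uuv = 0.000000, Gamma_uvv = 0.000000, Gamma_vuu = 0.000000, Gamma_vuv = 0.000000, Gamma_vvv = 2.611425; k4 = (1.000000, 0.234474, 0.000000, -0.143571)
  Y <- Y + (h/6)(k1 + 2k2 + 2k3 + k4): u = 0.6000, v = 0.5242, du/dtau = 1.0000, dv/dtau = 0.2345
step 3:
  k1: at (u, v) = (0.600000, 0.524204), (du/dtau, dv/dtau) = (1.000000, 0.234477); Gamma_uuu = 0.000000, Gamma_uuv = 0.000000, Gamma_uvv = 0.000000, Gamma_vuu = 0.000000, Gamma_vuv = 0.000000, Gamma_vvv = 2.611433; k1 = (1.000000, 0.234477, 0.000000, -0.143575)
  k2: at (u, v) = (0.625000, 0.530066), (du/dtau, dv/dtau) = (1.000000, 0.230887); Gamma_uuu = 0.000000, Gamma_uuv = 0.000000, Gamma_uvv = 0.000000, Gamma_vuu = 0.000000, Gamma_vuv = 0.000000, Gamma_vvv = 2.592023; k2 = (1.000000, 0.230887, 0.000000, -0.138178)
  k3: at (u, v) = (0.625000, 0.529976), (du/dtau, dv/dtau) = (1.000000, 0.231022); Gamma_uuu = 0.000000, Gamma_uuv = 0.000000, Gamma_uvv = 0.000000, Gamma_vuu = 0.000000, Gamma_vuv = 0.000000, Gamma_vvv = 2.592325; k3 = (1.000000, 0.231022, 0.000000, -0.138356)
  k4: at (u, v) = (0.650000, 0.535755), (du/dtau, dv/dtau) = (1.000000, 0.227559); Gamma_uuu = 0.000000, Gamma_uuv = 0.000000, Gamma_uvv = 0.000000, Gamma_vuu = 0.000000, Gamma_vuv = 0.000000, Gamma_vvv = 2.572614; k4 = (1.000000, 0.227559, 0.000000, -0.133218)
  Y <- Y + (h/6)(k1 + 2k2 + 2k3 + k4): u = 0.6500, v = 0.5358, du/dtau = 1.0000, dv/dtau = 0.2276

Answer: u = 0.6500, v = 0.5358, du/dtau = 1.0000, dv/dtau = 0.2276


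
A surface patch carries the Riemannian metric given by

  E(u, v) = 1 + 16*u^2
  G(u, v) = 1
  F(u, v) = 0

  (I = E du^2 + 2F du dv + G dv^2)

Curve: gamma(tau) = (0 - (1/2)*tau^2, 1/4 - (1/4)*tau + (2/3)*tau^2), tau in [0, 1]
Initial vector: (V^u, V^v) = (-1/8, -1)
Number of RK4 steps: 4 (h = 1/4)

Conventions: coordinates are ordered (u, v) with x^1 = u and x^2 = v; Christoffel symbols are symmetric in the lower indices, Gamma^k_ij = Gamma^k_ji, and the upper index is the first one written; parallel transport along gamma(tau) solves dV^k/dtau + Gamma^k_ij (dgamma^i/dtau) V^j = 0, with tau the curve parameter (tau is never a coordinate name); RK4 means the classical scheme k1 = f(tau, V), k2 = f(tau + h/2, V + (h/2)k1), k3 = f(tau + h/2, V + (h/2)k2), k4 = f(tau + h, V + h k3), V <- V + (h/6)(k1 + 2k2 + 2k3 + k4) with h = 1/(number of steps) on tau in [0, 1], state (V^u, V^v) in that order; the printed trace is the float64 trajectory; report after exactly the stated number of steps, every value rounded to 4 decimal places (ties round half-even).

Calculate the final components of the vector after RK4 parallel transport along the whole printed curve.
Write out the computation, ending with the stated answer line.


gamma'(tau) = (-tau, -1/4 + (4/3)*tau); f(tau, V)^k = -Gamma^k_ij(gamma(tau)) gamma'^i(tau) V^j; h = 1/4; intermediate values shown to 6 dp
curve data and Christoffel symbols at the stage parameters:
  tau = 0.000000: gamma = (0.000000, 0.250000), gamma' = (0.000000, -0.250000); Gamma_uuu = 0.000000, Gamma_uuv = 0.000000, Gamma_uvv = 0.000000, Gamma_vuu = 0.000000, Gamma_vuv = 0.000000, Gamma_vvv = 0.000000
  tau = 0.125000: gamma = (-0.007812, 0.229167), gamma' = (-0.125000, -0.083333); Gamma_uuu = -0.124878, Gamma_uuv = 0.000000, Gamma_uvv = 0.000000, Gamma_vuu = 0.000000, Gamma_vuv = 0.000000, Gamma_vvv = 0.000000
  tau = 0.250000: gamma = (-0.031250, 0.229167), gamma' = (-0.250000, 0.083333); Gamma_uuu = -0.492308, Gamma_uuv = 0.000000, Gamma_uvv = 0.000000, Gamma_vuu = 0.000000, Gamma_vuv = 0.000000, Gamma_vvv = 0.000000
  tau = 0.375000: gamma = (-0.070312, 0.250000), gamma' = (-0.375000, 0.250000); Gamma_uuu = -1.042534, Gamma_uuv = 0.000000, Gamma_uvv = 0.000000, Gamma_vuu = 0.000000, Gamma_vuv = 0.000000, Gamma_vvv = 0.000000
  tau = 0.500000: gamma = (-0.125000, 0.291667), gamma' = (-0.500000, 0.416667); Gamma_uuu = -1.600000, Gamma_uuv = 0.000000, Gamma_uvv = 0.000000, Gamma_vuu = 0.000000, Gamma_vuv = 0.000000, Gamma_vvv = 0.000000
  tau = 0.625000: gamma = (-0.195312, 0.354167), gamma' = (-0.625000, 0.583333); Gamma_uuu = -1.940570, Gamma_uuv = 0.000000, Gamma_uvv = 0.000000, Gamma_vuu = 0.000000, Gamma_vuv = 0.000000, Gamma_vvv = 0.000000
  tau = 0.750000: gamma = (-0.281250, 0.437500), gamma' = (-0.750000, 0.750000); Gamma_uuu = -1.986207, Gamma_uuv = 0.000000, Gamma_uvv = 0.000000, Gamma_vuu = 0.000000, Gamma_vuv = 0.000000, Gamma_vvv = 0.000000
  tau = 0.875000: gamma = (-0.382812, 0.541667), gamma' = (-0.875000, 0.916667); Gamma_uuu = -1.831241, Gamma_uuv = 0.000000, Gamma_uvv = 0.000000, Gamma_vuu = 0.000000, Gamma_vuv = 0.000000, Gamma_vvv = 0.000000
  tau = 1.000000: gamma = (-0.500000, 0.666667), gamma' = (-1.000000, 1.083333); Gamma_uuu = -1.600000, Gamma_uuv = 0.000000, Gamma_uvv = 0.000000, Gamma_vuu = 0.000000, Gamma_vuv = 0.000000, Gamma_vvv = 0.000000
step 0: V^u = -0.1250, V^v = -1.0000
step 1: k1 = (0.000000, 0.000000), k2 = (0.001951, 0.000000), k3 = (0.001947, 0.000000), k4 = (0.015325, 0.000000); V <- V + (h/6)(k1 + 2k2 + 2k3 + k4): V^u = -0.1240, V^v = -1.0000
step 2: k1 = (0.015266, 0.000000), k2 = (0.047746, 0.000000), k3 = (0.046159, 0.000000), k4 = (0.089998, 0.000000); V <- V + (h/6)(k1 + 2k2 + 2k3 + k4): V^u = -0.1118, V^v = -1.0000
step 3: k1 = (0.089460, 0.000000), k2 = (0.122065, 0.000000), k3 = (0.117122, 0.000000), k4 = (0.122963, 0.000000); V <- V + (h/6)(k1 + 2k2 + 2k3 + k4): V^u = -0.0830, V^v = -1.0000
step 4: k1 = (0.123704, 0.000000), k2 = (0.108284, 0.000000), k3 = (0.111373, 0.000000), k4 = (0.088318, 0.000000); V <- V + (h/6)(k1 + 2k2 + 2k3 + k4): V^u = -0.0559, V^v = -1.0000

Answer: V^u = -0.0559, V^v = -1.0000


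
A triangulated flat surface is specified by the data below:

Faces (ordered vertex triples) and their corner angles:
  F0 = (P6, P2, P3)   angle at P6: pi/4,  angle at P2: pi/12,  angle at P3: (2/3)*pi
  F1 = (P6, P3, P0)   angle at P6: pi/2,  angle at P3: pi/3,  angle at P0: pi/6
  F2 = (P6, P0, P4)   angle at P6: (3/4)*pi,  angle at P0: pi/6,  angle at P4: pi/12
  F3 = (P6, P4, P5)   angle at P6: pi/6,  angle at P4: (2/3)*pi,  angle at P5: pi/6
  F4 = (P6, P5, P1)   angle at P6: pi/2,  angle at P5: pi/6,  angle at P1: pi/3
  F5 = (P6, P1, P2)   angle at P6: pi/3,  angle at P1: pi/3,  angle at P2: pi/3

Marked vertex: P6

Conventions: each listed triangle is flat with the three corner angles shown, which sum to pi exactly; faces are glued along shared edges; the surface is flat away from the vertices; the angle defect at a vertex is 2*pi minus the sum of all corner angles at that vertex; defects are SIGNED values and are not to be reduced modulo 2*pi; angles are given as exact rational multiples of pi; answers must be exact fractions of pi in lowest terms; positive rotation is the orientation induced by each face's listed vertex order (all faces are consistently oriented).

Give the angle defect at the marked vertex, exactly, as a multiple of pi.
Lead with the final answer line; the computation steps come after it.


Answer: defect(P6) = -pi/2

Sum of corner angles at P6: (5/2)*pi
defect = 2*pi - (5/2)*pi


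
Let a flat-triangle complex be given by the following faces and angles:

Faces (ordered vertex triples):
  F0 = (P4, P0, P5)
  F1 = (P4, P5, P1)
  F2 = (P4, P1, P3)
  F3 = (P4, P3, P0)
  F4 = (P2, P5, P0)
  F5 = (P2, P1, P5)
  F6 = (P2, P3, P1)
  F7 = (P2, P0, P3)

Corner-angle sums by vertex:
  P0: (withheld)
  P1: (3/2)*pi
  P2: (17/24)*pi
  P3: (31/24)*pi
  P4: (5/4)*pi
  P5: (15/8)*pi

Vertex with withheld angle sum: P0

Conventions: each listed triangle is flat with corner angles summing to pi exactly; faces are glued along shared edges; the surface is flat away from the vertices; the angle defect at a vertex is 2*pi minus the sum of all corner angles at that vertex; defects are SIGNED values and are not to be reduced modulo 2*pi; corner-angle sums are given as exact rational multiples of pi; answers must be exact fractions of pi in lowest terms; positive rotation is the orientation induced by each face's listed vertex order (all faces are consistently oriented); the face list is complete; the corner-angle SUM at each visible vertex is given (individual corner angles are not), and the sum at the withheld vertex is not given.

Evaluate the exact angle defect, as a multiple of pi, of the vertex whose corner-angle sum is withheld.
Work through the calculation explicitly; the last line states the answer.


V = 6, E = 12, F = 8; chi = V - E + F = 2
Gauss-Bonnet: total defect = 2*pi*chi = 4*pi; visible defects sum to (27/8)*pi

Answer: defect(P0) = (5/8)*pi


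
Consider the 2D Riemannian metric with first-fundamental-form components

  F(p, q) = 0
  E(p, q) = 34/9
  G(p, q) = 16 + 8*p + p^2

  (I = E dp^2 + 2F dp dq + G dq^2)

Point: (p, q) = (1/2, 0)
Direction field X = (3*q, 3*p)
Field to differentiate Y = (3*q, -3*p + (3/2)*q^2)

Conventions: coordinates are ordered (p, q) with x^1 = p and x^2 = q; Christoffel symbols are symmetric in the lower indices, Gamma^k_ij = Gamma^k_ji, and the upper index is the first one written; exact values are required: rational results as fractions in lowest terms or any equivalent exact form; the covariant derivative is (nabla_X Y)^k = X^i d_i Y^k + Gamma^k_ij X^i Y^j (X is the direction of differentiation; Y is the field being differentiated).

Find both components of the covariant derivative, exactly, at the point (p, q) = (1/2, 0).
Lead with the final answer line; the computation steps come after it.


Answer: (nabla_X Y)^p = 1953/272, (nabla_X Y)^q = 0

E = 34/9, F = 0, G = 81/4 at the point
E_p = 0, E_q = 0, F_p = 0, F_q = 0, G_p = 9, G_q = 0
EG - F^2 = 153/2;  g^inv = (2/153) * [[81/4, 0], [0, 34/9]]
first-kind symbols [ij,l] = (1/2)(d_i g_jl + d_j g_il - d_l g_ij): [pp,p] = E_p/2 = 0, [pp,q] = F_p - E_q/2 = 0, [pq,p] = E_q/2 = 0, [pq,q] = G_p/2 = 9/2, [qq,p] = F_q - G_p/2 = -9/2, [qq,q] = G_q/2 = 0
Gamma^p_ij = (G*[ij,p] - F*[ij,q])/(EG - F^2), Gamma^q_ij = (E*[ij,q] - F*[ij,p])/(EG - F^2)
Gamma_ppp = 0, Gamma_ppq = 0, Gamma_pqq = -81/68, Gamma_qpp = 0, Gamma_qpq = 2/9, Gamma_qqq = 0
X = (0, 3/2), Y = (0, -3/2) at the point


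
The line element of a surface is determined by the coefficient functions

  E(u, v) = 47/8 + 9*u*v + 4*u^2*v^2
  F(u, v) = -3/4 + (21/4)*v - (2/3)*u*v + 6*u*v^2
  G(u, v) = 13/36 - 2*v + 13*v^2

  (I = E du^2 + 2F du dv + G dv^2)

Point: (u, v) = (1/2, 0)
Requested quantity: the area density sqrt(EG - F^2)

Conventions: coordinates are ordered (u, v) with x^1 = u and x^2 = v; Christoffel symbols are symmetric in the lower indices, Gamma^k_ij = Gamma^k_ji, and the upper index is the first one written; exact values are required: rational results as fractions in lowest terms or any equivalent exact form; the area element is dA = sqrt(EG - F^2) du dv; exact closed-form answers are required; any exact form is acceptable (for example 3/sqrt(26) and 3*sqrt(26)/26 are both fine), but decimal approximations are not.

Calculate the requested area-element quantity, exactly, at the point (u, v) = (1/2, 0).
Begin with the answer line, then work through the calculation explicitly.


Answer: sqrt(EG - F^2) = sqrt(898)/24

E = 47/8, F = -3/4, G = 13/36; EG - F^2 = 449/288


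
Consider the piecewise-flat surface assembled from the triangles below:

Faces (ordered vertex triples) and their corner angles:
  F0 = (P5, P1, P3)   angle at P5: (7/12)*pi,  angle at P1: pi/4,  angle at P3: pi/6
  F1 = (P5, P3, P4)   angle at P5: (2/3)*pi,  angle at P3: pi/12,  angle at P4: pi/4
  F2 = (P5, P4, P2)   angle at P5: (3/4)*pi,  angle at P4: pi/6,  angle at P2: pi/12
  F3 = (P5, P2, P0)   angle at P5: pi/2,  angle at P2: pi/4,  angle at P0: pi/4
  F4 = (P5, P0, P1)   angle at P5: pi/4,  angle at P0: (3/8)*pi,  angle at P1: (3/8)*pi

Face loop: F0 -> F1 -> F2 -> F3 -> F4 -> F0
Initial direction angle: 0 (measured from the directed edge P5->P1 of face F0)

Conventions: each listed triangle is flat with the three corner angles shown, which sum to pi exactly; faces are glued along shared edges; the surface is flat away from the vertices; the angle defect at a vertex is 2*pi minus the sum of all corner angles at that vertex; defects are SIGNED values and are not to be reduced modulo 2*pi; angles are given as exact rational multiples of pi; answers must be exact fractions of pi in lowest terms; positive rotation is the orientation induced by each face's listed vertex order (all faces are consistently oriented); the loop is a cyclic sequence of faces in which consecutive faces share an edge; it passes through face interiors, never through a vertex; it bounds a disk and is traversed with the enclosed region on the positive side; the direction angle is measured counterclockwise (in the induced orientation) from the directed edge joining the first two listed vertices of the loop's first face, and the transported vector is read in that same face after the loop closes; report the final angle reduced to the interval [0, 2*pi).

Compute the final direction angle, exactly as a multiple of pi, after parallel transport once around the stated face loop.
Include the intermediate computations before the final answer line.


enclosed vertex P5: corner angles sum to (11/4)*pi, defect = 2*pi - (11/4)*pi = (-3/4)*pi
the rotation equals the total enclosed defect, so the final angle is initial + defects (mod 2*pi)
final angle = 0 - (3/4)*pi = (5/4)*pi (mod 2*pi)

Answer: final direction angle = (5/4)*pi


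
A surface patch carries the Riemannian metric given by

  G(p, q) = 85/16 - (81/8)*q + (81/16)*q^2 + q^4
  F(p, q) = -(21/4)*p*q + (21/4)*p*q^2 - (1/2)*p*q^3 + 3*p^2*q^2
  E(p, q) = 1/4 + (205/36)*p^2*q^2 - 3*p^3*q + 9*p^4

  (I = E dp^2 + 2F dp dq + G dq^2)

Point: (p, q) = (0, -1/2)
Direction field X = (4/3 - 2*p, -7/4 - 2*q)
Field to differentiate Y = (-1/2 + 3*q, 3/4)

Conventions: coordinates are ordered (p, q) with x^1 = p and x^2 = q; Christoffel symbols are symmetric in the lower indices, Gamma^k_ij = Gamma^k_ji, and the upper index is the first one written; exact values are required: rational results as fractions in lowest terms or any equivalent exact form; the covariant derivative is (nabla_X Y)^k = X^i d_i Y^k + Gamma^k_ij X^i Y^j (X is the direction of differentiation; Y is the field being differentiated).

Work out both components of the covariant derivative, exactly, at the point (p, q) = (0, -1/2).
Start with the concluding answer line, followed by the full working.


Answer: (nabla_X Y)^p = -9/4, (nabla_X Y)^q = -9607/17976

E = 1/4, F = 0, G = 749/64 at the point
E_p = 0, E_q = 0, F_p = 4, F_q = 0, G_p = 0, G_q = -251/16
EG - F^2 = 749/256;  g^inv = (256/749) * [[749/64, 0], [0, 1/4]]
first-kind symbols [ij,l] = (1/2)(d_i g_jl + d_j g_il - d_l g_ij): [pp,p] = E_p/2 = 0, [pp,q] = F_p - E_q/2 = 4, [pq,p] = E_q/2 = 0, [pq,q] = G_p/2 = 0, [qq,p] = F_q - G_p/2 = 0, [qq,q] = G_q/2 = -251/32
Gamma^p_ij = (G*[ij,p] - F*[ij,q])/(EG - F^2), Gamma^q_ij = (E*[ij,q] - F*[ij,p])/(EG - F^2)
Gamma_ppp = 0, Gamma_ppq = 0, Gamma_pqq = 0, Gamma_qpp = 256/749, Gamma_qpq = 0, Gamma_qqq = -502/749
X = (4/3, -3/4), Y = (-2, 3/4) at the point


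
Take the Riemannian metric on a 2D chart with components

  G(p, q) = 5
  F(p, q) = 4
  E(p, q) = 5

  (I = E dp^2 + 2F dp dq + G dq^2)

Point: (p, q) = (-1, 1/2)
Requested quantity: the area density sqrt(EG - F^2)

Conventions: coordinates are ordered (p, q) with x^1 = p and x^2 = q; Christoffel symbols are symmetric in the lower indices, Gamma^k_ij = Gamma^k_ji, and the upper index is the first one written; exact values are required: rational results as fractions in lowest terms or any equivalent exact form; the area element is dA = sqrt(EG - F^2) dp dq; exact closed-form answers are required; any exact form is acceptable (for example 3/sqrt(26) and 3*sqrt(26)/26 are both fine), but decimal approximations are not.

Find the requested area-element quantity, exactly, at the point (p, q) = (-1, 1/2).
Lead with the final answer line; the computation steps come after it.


Answer: sqrt(EG - F^2) = 3

E = 5, F = 4, G = 5; EG - F^2 = 9


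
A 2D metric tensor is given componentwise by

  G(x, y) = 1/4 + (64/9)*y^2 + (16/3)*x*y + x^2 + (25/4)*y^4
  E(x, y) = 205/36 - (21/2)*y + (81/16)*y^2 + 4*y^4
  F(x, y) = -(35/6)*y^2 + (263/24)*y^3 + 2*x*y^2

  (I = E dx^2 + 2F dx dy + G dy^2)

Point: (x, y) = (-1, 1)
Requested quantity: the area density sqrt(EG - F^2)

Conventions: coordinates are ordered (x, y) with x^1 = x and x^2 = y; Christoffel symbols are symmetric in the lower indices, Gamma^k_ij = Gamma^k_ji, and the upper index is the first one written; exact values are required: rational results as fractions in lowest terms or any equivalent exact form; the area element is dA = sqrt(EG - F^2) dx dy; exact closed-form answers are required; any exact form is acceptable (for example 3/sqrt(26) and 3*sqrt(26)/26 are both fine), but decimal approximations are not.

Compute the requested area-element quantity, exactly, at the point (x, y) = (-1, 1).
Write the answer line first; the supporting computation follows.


Answer: sqrt(EG - F^2) = sqrt(154117)/72

E = 613/144, F = 25/8, G = 167/18; EG - F^2 = 154117/5184


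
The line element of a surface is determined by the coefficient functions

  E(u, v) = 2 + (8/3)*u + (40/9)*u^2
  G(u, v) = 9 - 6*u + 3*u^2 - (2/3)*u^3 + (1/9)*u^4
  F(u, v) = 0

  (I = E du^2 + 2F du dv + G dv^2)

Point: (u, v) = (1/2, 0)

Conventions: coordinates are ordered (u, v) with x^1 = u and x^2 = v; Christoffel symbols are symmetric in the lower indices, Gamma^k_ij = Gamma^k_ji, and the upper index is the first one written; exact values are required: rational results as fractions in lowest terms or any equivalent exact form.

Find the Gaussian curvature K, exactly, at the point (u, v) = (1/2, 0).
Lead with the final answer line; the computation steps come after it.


Answer: K = -81/775

E = 40/9, F = 0, G = 961/144, EG - F^2 = 4805/162 at the point
E_u = 64/9, E_v = 0, F_u = 0, F_v = 0, G_u = -31/9, G_v = 0
E_vv = 0, F_uv = 0, G_uu = 13/3
K follows from Brioschi's formula, (det M1 - det M2)/(EG - F^2)^2.
M1 = [[-E_vv/2 + F_uv - G_uu/2, E_u/2, F_u - E_v/2], [F_v - G_u/2, E, F], [G_v/2, F, G]] = [[-13/6, 32/9, 0], [31/18, 40/9, 0], [0, 0, 961/144]]; det M1 = -306559/2916
M2 = [[0, E_v/2, G_u/2], [E_v/2, E, F], [G_u/2, F, G]] = [[0, 0, -31/18], [0, 40/9, 0], [-31/18, 0, 961/144]]; det M2 = -9610/729
det M1 - det M2 = -29791/324; K = -29791/324 / (4805/162)^2 = -81/775


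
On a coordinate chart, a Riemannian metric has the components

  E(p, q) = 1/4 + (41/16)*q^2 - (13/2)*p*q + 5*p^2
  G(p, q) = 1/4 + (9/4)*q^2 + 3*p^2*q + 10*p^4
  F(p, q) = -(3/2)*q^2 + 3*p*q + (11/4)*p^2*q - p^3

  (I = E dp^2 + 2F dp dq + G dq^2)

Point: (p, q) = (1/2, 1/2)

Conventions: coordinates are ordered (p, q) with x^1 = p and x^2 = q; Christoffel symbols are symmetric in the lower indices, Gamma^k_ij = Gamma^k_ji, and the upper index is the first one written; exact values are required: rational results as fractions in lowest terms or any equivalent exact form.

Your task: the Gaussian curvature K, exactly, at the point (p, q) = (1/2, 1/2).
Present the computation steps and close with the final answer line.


E = 33/64, F = 19/32, G = 29/16, EG - F^2 = 149/256 at the point
E_p = 7/4, E_q = -11/16, F_p = 17/8, F_q = 11/16, G_p = 13/2, G_q = 3
E_qq = 41/8, F_pq = 23/4, G_pp = 33
The intrinsic route: Brioschi's K = (det M1 - det M2)/(EG - F^2)^2.
M1 = [[-E_qq/2 + F_pq - G_pp/2, E_p/2, F_p - E_q/2], [F_q - G_p/2, E, F], [G_q/2, F, G]] = [[-213/16, 7/8, 79/32], [-41/16, 33/64, 19/32], [3/2, 19/32, 29/16]]; det M1 = -140421/16384
M2 = [[0, E_q/2, G_p/2], [E_q/2, E, F], [G_p/2, F, G]] = [[0, -11/32, 13/4], [-11/32, 33/64, 19/32], [13/4, 19/32, 29/16]]; det M2 = -114477/16384
det M1 - det M2 = -3243/2048; K = -3243/2048 / (149/256)^2 = -103776/22201

Answer: K = -103776/22201


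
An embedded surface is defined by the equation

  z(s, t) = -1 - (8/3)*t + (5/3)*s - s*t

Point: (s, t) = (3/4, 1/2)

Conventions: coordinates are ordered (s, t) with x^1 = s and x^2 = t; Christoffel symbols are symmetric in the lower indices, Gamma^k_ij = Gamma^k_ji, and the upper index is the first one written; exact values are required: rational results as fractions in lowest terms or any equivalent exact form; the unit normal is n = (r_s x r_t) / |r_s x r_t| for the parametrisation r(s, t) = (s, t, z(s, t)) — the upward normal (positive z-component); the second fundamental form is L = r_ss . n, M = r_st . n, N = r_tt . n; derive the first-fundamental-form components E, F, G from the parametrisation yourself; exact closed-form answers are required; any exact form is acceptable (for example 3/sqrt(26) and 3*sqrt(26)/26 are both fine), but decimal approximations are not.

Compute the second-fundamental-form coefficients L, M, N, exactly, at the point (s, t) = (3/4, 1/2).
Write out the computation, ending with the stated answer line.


z_s = 7/6, z_t = -41/12, z_ss = 0, z_st = -1, z_tt = 0
E = 85/36, F = -287/72, G = 1825/144; answer radicand W^2 = 2021/144
unnormalised second-form numerators: l = 0, m = -1, n = 0; L = l/sqrt(2021/144), and similarly M = m/sqrt(W^2), N = n/sqrt(W^2)

Answer: L = 0, M = -12*sqrt(2021)/2021, N = 0


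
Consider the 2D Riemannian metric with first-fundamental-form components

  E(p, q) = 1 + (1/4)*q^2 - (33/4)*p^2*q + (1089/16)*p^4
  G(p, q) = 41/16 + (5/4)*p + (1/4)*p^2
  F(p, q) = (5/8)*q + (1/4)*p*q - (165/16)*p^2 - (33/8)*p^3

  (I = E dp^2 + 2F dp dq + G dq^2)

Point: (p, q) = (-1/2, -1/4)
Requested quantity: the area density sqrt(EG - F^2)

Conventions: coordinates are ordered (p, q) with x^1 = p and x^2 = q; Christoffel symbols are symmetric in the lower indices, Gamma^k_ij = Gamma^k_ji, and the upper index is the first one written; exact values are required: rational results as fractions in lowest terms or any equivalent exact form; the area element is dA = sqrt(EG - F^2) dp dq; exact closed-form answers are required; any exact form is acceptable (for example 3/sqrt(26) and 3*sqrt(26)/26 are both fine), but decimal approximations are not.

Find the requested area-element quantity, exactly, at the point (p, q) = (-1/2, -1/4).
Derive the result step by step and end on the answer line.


E = 1481/256, F = -35/16, G = 2; EG - F^2 = 1737/256

Answer: sqrt(EG - F^2) = 3*sqrt(193)/16


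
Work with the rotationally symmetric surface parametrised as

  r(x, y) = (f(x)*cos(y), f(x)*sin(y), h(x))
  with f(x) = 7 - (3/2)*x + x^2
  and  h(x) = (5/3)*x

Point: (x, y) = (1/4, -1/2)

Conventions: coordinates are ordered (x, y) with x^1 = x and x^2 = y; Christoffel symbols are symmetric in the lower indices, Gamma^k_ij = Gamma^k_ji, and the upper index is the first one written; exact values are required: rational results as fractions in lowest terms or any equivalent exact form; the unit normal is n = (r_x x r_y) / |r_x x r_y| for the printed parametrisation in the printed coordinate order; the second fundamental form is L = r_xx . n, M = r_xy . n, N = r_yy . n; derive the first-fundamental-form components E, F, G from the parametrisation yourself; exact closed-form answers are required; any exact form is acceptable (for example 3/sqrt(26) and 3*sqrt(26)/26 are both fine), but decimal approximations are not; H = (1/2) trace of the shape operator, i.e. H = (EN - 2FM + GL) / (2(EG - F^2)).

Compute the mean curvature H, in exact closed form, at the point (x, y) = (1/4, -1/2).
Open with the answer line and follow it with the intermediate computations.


Answer: H = -3455*sqrt(34)/123692

f = 107/16, f' = -1, f'' = 2, h' = 5/3, h'' = 0
E = 34/9, F = 0, G = 11449/256; answer radicand W^2 = 34/9
unnormalised second-form numerators: l = -10/3, m = 0, n = 535/48; L = l/sqrt(34/9), and similarly M = m/sqrt(W^2), N = n/sqrt(W^2)
H = (E*n - 2*F*m + G*l) / (2*(EG - F^2)*sqrt(W^2)); E*n - 2*F*m + G*l = -369685/3456, EG - F^2 = 194633/1152, so H = (-3455/10914)/sqrt(34/9)


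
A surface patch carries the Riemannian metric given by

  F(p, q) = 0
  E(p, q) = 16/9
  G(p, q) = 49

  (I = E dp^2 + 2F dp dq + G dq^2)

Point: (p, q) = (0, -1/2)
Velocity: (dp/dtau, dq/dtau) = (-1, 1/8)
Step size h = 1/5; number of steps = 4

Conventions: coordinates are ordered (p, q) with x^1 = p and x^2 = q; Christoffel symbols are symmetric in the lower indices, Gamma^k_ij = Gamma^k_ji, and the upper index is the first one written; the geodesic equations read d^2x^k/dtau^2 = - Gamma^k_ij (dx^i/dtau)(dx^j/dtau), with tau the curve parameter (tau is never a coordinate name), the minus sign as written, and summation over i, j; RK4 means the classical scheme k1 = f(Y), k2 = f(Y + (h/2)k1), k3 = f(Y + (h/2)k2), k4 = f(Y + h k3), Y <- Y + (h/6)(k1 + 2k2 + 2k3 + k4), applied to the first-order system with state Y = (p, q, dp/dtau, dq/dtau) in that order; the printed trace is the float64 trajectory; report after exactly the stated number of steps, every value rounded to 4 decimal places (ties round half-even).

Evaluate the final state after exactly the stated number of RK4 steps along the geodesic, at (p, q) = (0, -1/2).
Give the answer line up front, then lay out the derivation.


Answer: p = -0.8000, q = -0.4000, dp/dtau = -1.0000, dq/dtau = 0.1250

f(Y) = (dp/dtau, dq/dtau, -Gamma^p_ij Y'^i Y'^j, -Gamma^q_ij Y'^i Y'^j) with the Gammas evaluated at the stage position; h = 0.200000; intermediate values shown to 6 dp
step 0: p = 0.0000, q = -0.5000, dp/dtau = -1.0000, dq/dtau = 0.1250
step 1:
  k1: at (p, q) = (0.000000, -0.500000), (dp/dtau, dq/dtau) = (-1.000000, 0.125000); Gamma_ppp = 0.000000, Gamma_ppq = 0.000000, Gamma_pqq = 0.000000, Gamma_qpp = 0.000000, Gamma_qpq = 0.000000, Gamma_qqq = 0.000000; k1 = (-1.000000, 0.125000, 0.000000, 0.000000)
  k2: at (p, q) = (-0.100000, -0.487500), (dp/dtau, dq/dtau) = (-1.000000, 0.125000); Gamma_ppp = 0.000000, Gamma_ppq = 0.000000, Gamma_pqq = 0.000000, Gamma_qpp = 0.000000, Gamma_qpq = 0.000000, Gamma_qqq = 0.000000; k2 = (-1.000000, 0.125000, 0.000000, 0.000000)
  k3: at (p, q) = (-0.100000, -0.487500), (dp/dtau, dq/dtau) = (-1.000000, 0.125000); Gamma_ppp = 0.000000, Gamma_ppq = 0.000000, Gamma_pqq = 0.000000, Gamma_qpp = 0.000000, Gamma_qpq = 0.000000, Gamma_qqq = 0.000000; k3 = (-1.000000, 0.125000, 0.000000, 0.000000)
  k4: at (p, q) = (-0.200000, -0.475000), (dp/dtau, dq/dtau) = (-1.000000, 0.125000); Gamma_ppp = 0.000000, Gamma_ppq = 0.000000, Gamma_pqq = 0.000000, Gamma_qpp = 0.000000, Gamma_qpq = 0.000000, Gamma_qqq = 0.000000; k4 = (-1.000000, 0.125000, 0.000000, 0.000000)
  Y <- Y + (h/6)(k1 + 2k2 + 2k3 + k4): p = -0.2000, q = -0.4750, dp/dtau = -1.0000, dq/dtau = 0.1250
step 2:
  k1: at (p, q) = (-0.200000, -0.475000), (dp/dtau, dq/dtau) = (-1.000000, 0.125000); Gamma_ppp = 0.000000, Gamma_ppq = 0.000000, Gamma_pqq = 0.000000, Gamma_qpp = 0.000000, Gamma_qpq = 0.000000, Gamma_qqq = 0.000000; k1 = (-1.000000, 0.125000, 0.000000, 0.000000)
  k2: at (p, q) = (-0.300000, -0.462500), (dp/dtau, dq/dtau) = (-1.000000, 0.125000); Gamma_ppp = 0.000000, Gamma_ppq = 0.000000, Gamma_pqq = 0.000000, Gamma_qpp = 0.000000, Gamma_qpq = 0.000000, Gamma_qqq = 0.000000; k2 = (-1.000000, 0.125000, 0.000000, 0.000000)
  k3: at (p, q) = (-0.300000, -0.462500), (dp/dtau, dq/dtau) = (-1.000000, 0.125000); Gamma_ppp = 0.000000, Gamma_ppq = 0.000000, Gamma_pqq = 0.000000, Gamma_qpp = 0.000000, Gamma_qpq = 0.000000, Gamma_qqq = 0.000000; k3 = (-1.000000, 0.125000, 0.000000, 0.000000)
  k4: at (p, q) = (-0.400000, -0.450000), (dp/dtau, dq/dtau) = (-1.000000, 0.125000); Gamma_ppp = 0.000000, Gamma_ppq = 0.000000, Gamma_pqq = 0.000000, Gamma_qpp = 0.000000, Gamma_qpq = 0.000000, Gamma_qqq = 0.000000; k4 = (-1.000000, 0.125000, 0.000000, 0.000000)
  Y <- Y + (h/6)(k1 + 2k2 + 2k3 + k4): p = -0.4000, q = -0.4500, dp/dtau = -1.0000, dq/dtau = 0.1250
step 3:
  k1: at (p, q) = (-0.400000, -0.450000), (dp/dtau, dq/dtau) = (-1.000000, 0.125000); Gamma_ppp = 0.000000, Gamma_ppq = 0.000000, Gamma_pqq = 0.000000, Gamma_qpp = 0.000000, Gamma_qpq = 0.000000, Gamma_qqq = 0.000000; k1 = (-1.000000, 0.125000, 0.000000, 0.000000)
  k2: at (p, q) = (-0.500000, -0.437500), (dp/dtau, dq/dtau) = (-1.000000, 0.125000); Gamma_ppp = 0.000000, Gamma_ppq = 0.000000, Gamma_pqq = 0.000000, Gamma_qpp = 0.000000, Gamma_qpq = 0.000000, Gamma_qqq = 0.000000; k2 = (-1.000000, 0.125000, 0.000000, 0.000000)
  k3: at (p, q) = (-0.500000, -0.437500), (dp/dtau, dq/dtau) = (-1.000000, 0.125000); Gamma_ppp = 0.000000, Gamma_ppq = 0.000000, Gamma_pqq = 0.000000, Gamma_qpp = 0.000000, Gamma_qpq = 0.000000, Gamma_qqq = 0.000000; k3 = (-1.000000, 0.125000, 0.000000, 0.000000)
  k4: at (p, q) = (-0.600000, -0.425000), (dp/dtau, dq/dtau) = (-1.000000, 0.125000); Gamma_ppp = 0.000000, Gamma_ppq = 0.000000, Gamma_pqq = 0.000000, Gamma_qpp = 0.000000, Gamma_qpq = 0.000000, Gamma_qqq = 0.000000; k4 = (-1.000000, 0.125000, 0.000000, 0.000000)
  Y <- Y + (h/6)(k1 + 2k2 + 2k3 + k4): p = -0.6000, q = -0.4250, dp/dtau = -1.0000, dq/dtau = 0.1250
step 4:
  k1: at (p, q) = (-0.600000, -0.425000), (dp/dtau, dq/dtau) = (-1.000000, 0.125000); Gamma_ppp = 0.000000, Gamma_ppq = 0.000000, Gamma_pqq = 0.000000, Gamma_qpp = 0.000000, Gamma_qpq = 0.000000, Gamma_qqq = 0.000000; k1 = (-1.000000, 0.125000, 0.000000, 0.000000)
  k2: at (p, q) = (-0.700000, -0.412500), (dp/dtau, dq/dtau) = (-1.000000, 0.125000); Gamma_ppp = 0.000000, Gamma_ppq = 0.000000, Gamma_pqq = 0.000000, Gamma_qpp = 0.000000, Gamma_qpq = 0.000000, Gamma_qqq = 0.000000; k2 = (-1.000000, 0.125000, 0.000000, 0.000000)
  k3: at (p, q) = (-0.700000, -0.412500), (dp/dtau, dq/dtau) = (-1.000000, 0.125000); Gamma_ppp = 0.000000, Gamma_ppq = 0.000000, Gamma_pqq = 0.000000, Gamma_qpp = 0.000000, Gamma_qpq = 0.000000, Gamma_qqq = 0.000000; k3 = (-1.000000, 0.125000, 0.000000, 0.000000)
  k4: at (p, q) = (-0.800000, -0.400000), (dp/dtau, dq/dtau) = (-1.000000, 0.125000); Gamma_ppp = 0.000000, Gamma_ppq = 0.000000, Gamma_pqq = 0.000000, Gamma_qpp = 0.000000, Gamma_qpq = 0.000000, Gamma_qqq = 0.000000; k4 = (-1.000000, 0.125000, 0.000000, 0.000000)
  Y <- Y + (h/6)(k1 + 2k2 + 2k3 + k4): p = -0.8000, q = -0.4000, dp/dtau = -1.0000, dq/dtau = 0.1250
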